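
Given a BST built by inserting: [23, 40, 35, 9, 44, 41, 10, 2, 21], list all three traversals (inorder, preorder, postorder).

Tree insertion order: [23, 40, 35, 9, 44, 41, 10, 2, 21]
Tree (level-order array): [23, 9, 40, 2, 10, 35, 44, None, None, None, 21, None, None, 41]
Inorder (L, root, R): [2, 9, 10, 21, 23, 35, 40, 41, 44]
Preorder (root, L, R): [23, 9, 2, 10, 21, 40, 35, 44, 41]
Postorder (L, R, root): [2, 21, 10, 9, 35, 41, 44, 40, 23]


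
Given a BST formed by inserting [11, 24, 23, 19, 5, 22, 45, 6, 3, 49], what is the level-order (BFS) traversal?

Tree insertion order: [11, 24, 23, 19, 5, 22, 45, 6, 3, 49]
Tree (level-order array): [11, 5, 24, 3, 6, 23, 45, None, None, None, None, 19, None, None, 49, None, 22]
BFS from the root, enqueuing left then right child of each popped node:
  queue [11] -> pop 11, enqueue [5, 24], visited so far: [11]
  queue [5, 24] -> pop 5, enqueue [3, 6], visited so far: [11, 5]
  queue [24, 3, 6] -> pop 24, enqueue [23, 45], visited so far: [11, 5, 24]
  queue [3, 6, 23, 45] -> pop 3, enqueue [none], visited so far: [11, 5, 24, 3]
  queue [6, 23, 45] -> pop 6, enqueue [none], visited so far: [11, 5, 24, 3, 6]
  queue [23, 45] -> pop 23, enqueue [19], visited so far: [11, 5, 24, 3, 6, 23]
  queue [45, 19] -> pop 45, enqueue [49], visited so far: [11, 5, 24, 3, 6, 23, 45]
  queue [19, 49] -> pop 19, enqueue [22], visited so far: [11, 5, 24, 3, 6, 23, 45, 19]
  queue [49, 22] -> pop 49, enqueue [none], visited so far: [11, 5, 24, 3, 6, 23, 45, 19, 49]
  queue [22] -> pop 22, enqueue [none], visited so far: [11, 5, 24, 3, 6, 23, 45, 19, 49, 22]
Result: [11, 5, 24, 3, 6, 23, 45, 19, 49, 22]


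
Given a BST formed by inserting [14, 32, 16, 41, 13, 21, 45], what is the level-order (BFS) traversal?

Tree insertion order: [14, 32, 16, 41, 13, 21, 45]
Tree (level-order array): [14, 13, 32, None, None, 16, 41, None, 21, None, 45]
BFS from the root, enqueuing left then right child of each popped node:
  queue [14] -> pop 14, enqueue [13, 32], visited so far: [14]
  queue [13, 32] -> pop 13, enqueue [none], visited so far: [14, 13]
  queue [32] -> pop 32, enqueue [16, 41], visited so far: [14, 13, 32]
  queue [16, 41] -> pop 16, enqueue [21], visited so far: [14, 13, 32, 16]
  queue [41, 21] -> pop 41, enqueue [45], visited so far: [14, 13, 32, 16, 41]
  queue [21, 45] -> pop 21, enqueue [none], visited so far: [14, 13, 32, 16, 41, 21]
  queue [45] -> pop 45, enqueue [none], visited so far: [14, 13, 32, 16, 41, 21, 45]
Result: [14, 13, 32, 16, 41, 21, 45]


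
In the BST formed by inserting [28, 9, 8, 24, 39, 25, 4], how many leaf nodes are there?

Tree built from: [28, 9, 8, 24, 39, 25, 4]
Tree (level-order array): [28, 9, 39, 8, 24, None, None, 4, None, None, 25]
Rule: A leaf has 0 children.
Per-node child counts:
  node 28: 2 child(ren)
  node 9: 2 child(ren)
  node 8: 1 child(ren)
  node 4: 0 child(ren)
  node 24: 1 child(ren)
  node 25: 0 child(ren)
  node 39: 0 child(ren)
Matching nodes: [4, 25, 39]
Count of leaf nodes: 3


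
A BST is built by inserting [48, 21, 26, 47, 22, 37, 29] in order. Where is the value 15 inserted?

Starting tree (level order): [48, 21, None, None, 26, 22, 47, None, None, 37, None, 29]
Insertion path: 48 -> 21
Result: insert 15 as left child of 21
Final tree (level order): [48, 21, None, 15, 26, None, None, 22, 47, None, None, 37, None, 29]


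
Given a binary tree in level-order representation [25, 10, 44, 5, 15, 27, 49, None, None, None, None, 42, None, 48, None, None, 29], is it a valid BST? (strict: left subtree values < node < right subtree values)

Level-order array: [25, 10, 44, 5, 15, 27, 49, None, None, None, None, 42, None, 48, None, None, 29]
Validate using subtree bounds (lo, hi): at each node, require lo < value < hi,
then recurse left with hi=value and right with lo=value.
Preorder trace (stopping at first violation):
  at node 25 with bounds (-inf, +inf): OK
  at node 10 with bounds (-inf, 25): OK
  at node 5 with bounds (-inf, 10): OK
  at node 15 with bounds (10, 25): OK
  at node 44 with bounds (25, +inf): OK
  at node 27 with bounds (25, 44): OK
  at node 42 with bounds (25, 27): VIOLATION
Node 42 violates its bound: not (25 < 42 < 27).
Result: Not a valid BST


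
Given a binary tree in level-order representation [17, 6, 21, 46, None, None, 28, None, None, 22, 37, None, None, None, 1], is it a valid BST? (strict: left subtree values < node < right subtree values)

Level-order array: [17, 6, 21, 46, None, None, 28, None, None, 22, 37, None, None, None, 1]
Validate using subtree bounds (lo, hi): at each node, require lo < value < hi,
then recurse left with hi=value and right with lo=value.
Preorder trace (stopping at first violation):
  at node 17 with bounds (-inf, +inf): OK
  at node 6 with bounds (-inf, 17): OK
  at node 46 with bounds (-inf, 6): VIOLATION
Node 46 violates its bound: not (-inf < 46 < 6).
Result: Not a valid BST


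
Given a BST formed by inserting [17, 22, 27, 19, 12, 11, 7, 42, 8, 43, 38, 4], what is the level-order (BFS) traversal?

Tree insertion order: [17, 22, 27, 19, 12, 11, 7, 42, 8, 43, 38, 4]
Tree (level-order array): [17, 12, 22, 11, None, 19, 27, 7, None, None, None, None, 42, 4, 8, 38, 43]
BFS from the root, enqueuing left then right child of each popped node:
  queue [17] -> pop 17, enqueue [12, 22], visited so far: [17]
  queue [12, 22] -> pop 12, enqueue [11], visited so far: [17, 12]
  queue [22, 11] -> pop 22, enqueue [19, 27], visited so far: [17, 12, 22]
  queue [11, 19, 27] -> pop 11, enqueue [7], visited so far: [17, 12, 22, 11]
  queue [19, 27, 7] -> pop 19, enqueue [none], visited so far: [17, 12, 22, 11, 19]
  queue [27, 7] -> pop 27, enqueue [42], visited so far: [17, 12, 22, 11, 19, 27]
  queue [7, 42] -> pop 7, enqueue [4, 8], visited so far: [17, 12, 22, 11, 19, 27, 7]
  queue [42, 4, 8] -> pop 42, enqueue [38, 43], visited so far: [17, 12, 22, 11, 19, 27, 7, 42]
  queue [4, 8, 38, 43] -> pop 4, enqueue [none], visited so far: [17, 12, 22, 11, 19, 27, 7, 42, 4]
  queue [8, 38, 43] -> pop 8, enqueue [none], visited so far: [17, 12, 22, 11, 19, 27, 7, 42, 4, 8]
  queue [38, 43] -> pop 38, enqueue [none], visited so far: [17, 12, 22, 11, 19, 27, 7, 42, 4, 8, 38]
  queue [43] -> pop 43, enqueue [none], visited so far: [17, 12, 22, 11, 19, 27, 7, 42, 4, 8, 38, 43]
Result: [17, 12, 22, 11, 19, 27, 7, 42, 4, 8, 38, 43]


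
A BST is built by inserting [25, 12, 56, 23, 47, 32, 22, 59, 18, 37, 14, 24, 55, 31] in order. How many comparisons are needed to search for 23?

Search path for 23: 25 -> 12 -> 23
Found: True
Comparisons: 3


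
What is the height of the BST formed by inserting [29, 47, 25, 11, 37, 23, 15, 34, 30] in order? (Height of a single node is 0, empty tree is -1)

Insertion order: [29, 47, 25, 11, 37, 23, 15, 34, 30]
Tree (level-order array): [29, 25, 47, 11, None, 37, None, None, 23, 34, None, 15, None, 30]
Compute height bottom-up (empty subtree = -1):
  height(15) = 1 + max(-1, -1) = 0
  height(23) = 1 + max(0, -1) = 1
  height(11) = 1 + max(-1, 1) = 2
  height(25) = 1 + max(2, -1) = 3
  height(30) = 1 + max(-1, -1) = 0
  height(34) = 1 + max(0, -1) = 1
  height(37) = 1 + max(1, -1) = 2
  height(47) = 1 + max(2, -1) = 3
  height(29) = 1 + max(3, 3) = 4
Height = 4


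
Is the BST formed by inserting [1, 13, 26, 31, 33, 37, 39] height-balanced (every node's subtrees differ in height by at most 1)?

Tree (level-order array): [1, None, 13, None, 26, None, 31, None, 33, None, 37, None, 39]
Definition: a tree is height-balanced if, at every node, |h(left) - h(right)| <= 1 (empty subtree has height -1).
Bottom-up per-node check:
  node 39: h_left=-1, h_right=-1, diff=0 [OK], height=0
  node 37: h_left=-1, h_right=0, diff=1 [OK], height=1
  node 33: h_left=-1, h_right=1, diff=2 [FAIL (|-1-1|=2 > 1)], height=2
  node 31: h_left=-1, h_right=2, diff=3 [FAIL (|-1-2|=3 > 1)], height=3
  node 26: h_left=-1, h_right=3, diff=4 [FAIL (|-1-3|=4 > 1)], height=4
  node 13: h_left=-1, h_right=4, diff=5 [FAIL (|-1-4|=5 > 1)], height=5
  node 1: h_left=-1, h_right=5, diff=6 [FAIL (|-1-5|=6 > 1)], height=6
Node 33 violates the condition: |-1 - 1| = 2 > 1.
Result: Not balanced


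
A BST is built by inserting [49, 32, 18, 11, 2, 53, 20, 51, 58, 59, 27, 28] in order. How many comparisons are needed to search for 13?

Search path for 13: 49 -> 32 -> 18 -> 11
Found: False
Comparisons: 4


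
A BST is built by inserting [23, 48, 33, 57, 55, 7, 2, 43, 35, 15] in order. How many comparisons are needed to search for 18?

Search path for 18: 23 -> 7 -> 15
Found: False
Comparisons: 3


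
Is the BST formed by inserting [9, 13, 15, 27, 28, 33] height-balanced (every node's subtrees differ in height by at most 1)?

Tree (level-order array): [9, None, 13, None, 15, None, 27, None, 28, None, 33]
Definition: a tree is height-balanced if, at every node, |h(left) - h(right)| <= 1 (empty subtree has height -1).
Bottom-up per-node check:
  node 33: h_left=-1, h_right=-1, diff=0 [OK], height=0
  node 28: h_left=-1, h_right=0, diff=1 [OK], height=1
  node 27: h_left=-1, h_right=1, diff=2 [FAIL (|-1-1|=2 > 1)], height=2
  node 15: h_left=-1, h_right=2, diff=3 [FAIL (|-1-2|=3 > 1)], height=3
  node 13: h_left=-1, h_right=3, diff=4 [FAIL (|-1-3|=4 > 1)], height=4
  node 9: h_left=-1, h_right=4, diff=5 [FAIL (|-1-4|=5 > 1)], height=5
Node 27 violates the condition: |-1 - 1| = 2 > 1.
Result: Not balanced


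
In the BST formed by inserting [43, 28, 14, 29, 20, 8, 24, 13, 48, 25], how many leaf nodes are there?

Tree built from: [43, 28, 14, 29, 20, 8, 24, 13, 48, 25]
Tree (level-order array): [43, 28, 48, 14, 29, None, None, 8, 20, None, None, None, 13, None, 24, None, None, None, 25]
Rule: A leaf has 0 children.
Per-node child counts:
  node 43: 2 child(ren)
  node 28: 2 child(ren)
  node 14: 2 child(ren)
  node 8: 1 child(ren)
  node 13: 0 child(ren)
  node 20: 1 child(ren)
  node 24: 1 child(ren)
  node 25: 0 child(ren)
  node 29: 0 child(ren)
  node 48: 0 child(ren)
Matching nodes: [13, 25, 29, 48]
Count of leaf nodes: 4


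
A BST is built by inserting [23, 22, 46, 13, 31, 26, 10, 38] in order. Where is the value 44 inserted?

Starting tree (level order): [23, 22, 46, 13, None, 31, None, 10, None, 26, 38]
Insertion path: 23 -> 46 -> 31 -> 38
Result: insert 44 as right child of 38
Final tree (level order): [23, 22, 46, 13, None, 31, None, 10, None, 26, 38, None, None, None, None, None, 44]


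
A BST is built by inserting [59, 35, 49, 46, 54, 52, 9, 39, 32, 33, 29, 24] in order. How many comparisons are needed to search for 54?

Search path for 54: 59 -> 35 -> 49 -> 54
Found: True
Comparisons: 4


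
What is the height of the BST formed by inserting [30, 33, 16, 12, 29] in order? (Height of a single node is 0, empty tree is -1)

Insertion order: [30, 33, 16, 12, 29]
Tree (level-order array): [30, 16, 33, 12, 29]
Compute height bottom-up (empty subtree = -1):
  height(12) = 1 + max(-1, -1) = 0
  height(29) = 1 + max(-1, -1) = 0
  height(16) = 1 + max(0, 0) = 1
  height(33) = 1 + max(-1, -1) = 0
  height(30) = 1 + max(1, 0) = 2
Height = 2


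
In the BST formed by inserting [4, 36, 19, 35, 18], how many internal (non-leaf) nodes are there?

Tree built from: [4, 36, 19, 35, 18]
Tree (level-order array): [4, None, 36, 19, None, 18, 35]
Rule: An internal node has at least one child.
Per-node child counts:
  node 4: 1 child(ren)
  node 36: 1 child(ren)
  node 19: 2 child(ren)
  node 18: 0 child(ren)
  node 35: 0 child(ren)
Matching nodes: [4, 36, 19]
Count of internal (non-leaf) nodes: 3


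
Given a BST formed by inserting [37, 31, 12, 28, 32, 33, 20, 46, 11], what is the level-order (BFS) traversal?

Tree insertion order: [37, 31, 12, 28, 32, 33, 20, 46, 11]
Tree (level-order array): [37, 31, 46, 12, 32, None, None, 11, 28, None, 33, None, None, 20]
BFS from the root, enqueuing left then right child of each popped node:
  queue [37] -> pop 37, enqueue [31, 46], visited so far: [37]
  queue [31, 46] -> pop 31, enqueue [12, 32], visited so far: [37, 31]
  queue [46, 12, 32] -> pop 46, enqueue [none], visited so far: [37, 31, 46]
  queue [12, 32] -> pop 12, enqueue [11, 28], visited so far: [37, 31, 46, 12]
  queue [32, 11, 28] -> pop 32, enqueue [33], visited so far: [37, 31, 46, 12, 32]
  queue [11, 28, 33] -> pop 11, enqueue [none], visited so far: [37, 31, 46, 12, 32, 11]
  queue [28, 33] -> pop 28, enqueue [20], visited so far: [37, 31, 46, 12, 32, 11, 28]
  queue [33, 20] -> pop 33, enqueue [none], visited so far: [37, 31, 46, 12, 32, 11, 28, 33]
  queue [20] -> pop 20, enqueue [none], visited so far: [37, 31, 46, 12, 32, 11, 28, 33, 20]
Result: [37, 31, 46, 12, 32, 11, 28, 33, 20]


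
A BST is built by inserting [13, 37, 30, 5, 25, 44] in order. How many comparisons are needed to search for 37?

Search path for 37: 13 -> 37
Found: True
Comparisons: 2


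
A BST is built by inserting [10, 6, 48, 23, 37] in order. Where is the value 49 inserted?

Starting tree (level order): [10, 6, 48, None, None, 23, None, None, 37]
Insertion path: 10 -> 48
Result: insert 49 as right child of 48
Final tree (level order): [10, 6, 48, None, None, 23, 49, None, 37]


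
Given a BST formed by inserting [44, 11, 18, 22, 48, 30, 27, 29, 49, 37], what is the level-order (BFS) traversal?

Tree insertion order: [44, 11, 18, 22, 48, 30, 27, 29, 49, 37]
Tree (level-order array): [44, 11, 48, None, 18, None, 49, None, 22, None, None, None, 30, 27, 37, None, 29]
BFS from the root, enqueuing left then right child of each popped node:
  queue [44] -> pop 44, enqueue [11, 48], visited so far: [44]
  queue [11, 48] -> pop 11, enqueue [18], visited so far: [44, 11]
  queue [48, 18] -> pop 48, enqueue [49], visited so far: [44, 11, 48]
  queue [18, 49] -> pop 18, enqueue [22], visited so far: [44, 11, 48, 18]
  queue [49, 22] -> pop 49, enqueue [none], visited so far: [44, 11, 48, 18, 49]
  queue [22] -> pop 22, enqueue [30], visited so far: [44, 11, 48, 18, 49, 22]
  queue [30] -> pop 30, enqueue [27, 37], visited so far: [44, 11, 48, 18, 49, 22, 30]
  queue [27, 37] -> pop 27, enqueue [29], visited so far: [44, 11, 48, 18, 49, 22, 30, 27]
  queue [37, 29] -> pop 37, enqueue [none], visited so far: [44, 11, 48, 18, 49, 22, 30, 27, 37]
  queue [29] -> pop 29, enqueue [none], visited so far: [44, 11, 48, 18, 49, 22, 30, 27, 37, 29]
Result: [44, 11, 48, 18, 49, 22, 30, 27, 37, 29]


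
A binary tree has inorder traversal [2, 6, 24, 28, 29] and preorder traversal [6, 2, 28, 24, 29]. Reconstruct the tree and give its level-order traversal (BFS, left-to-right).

Inorder:  [2, 6, 24, 28, 29]
Preorder: [6, 2, 28, 24, 29]
Algorithm: preorder visits root first, so consume preorder in order;
for each root, split the current inorder slice at that value into
left-subtree inorder and right-subtree inorder, then recurse.
Recursive splits:
  root=6; inorder splits into left=[2], right=[24, 28, 29]
  root=2; inorder splits into left=[], right=[]
  root=28; inorder splits into left=[24], right=[29]
  root=24; inorder splits into left=[], right=[]
  root=29; inorder splits into left=[], right=[]
Reconstructed level-order: [6, 2, 28, 24, 29]


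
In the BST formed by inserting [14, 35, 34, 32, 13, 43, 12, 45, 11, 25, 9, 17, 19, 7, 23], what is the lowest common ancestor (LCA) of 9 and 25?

Tree insertion order: [14, 35, 34, 32, 13, 43, 12, 45, 11, 25, 9, 17, 19, 7, 23]
Tree (level-order array): [14, 13, 35, 12, None, 34, 43, 11, None, 32, None, None, 45, 9, None, 25, None, None, None, 7, None, 17, None, None, None, None, 19, None, 23]
In a BST, the LCA of p=9, q=25 is the first node v on the
root-to-leaf path with p <= v <= q (go left if both < v, right if both > v).
Walk from root:
  at 14: 9 <= 14 <= 25, this is the LCA
LCA = 14


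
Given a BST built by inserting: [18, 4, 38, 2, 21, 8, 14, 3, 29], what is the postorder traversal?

Tree insertion order: [18, 4, 38, 2, 21, 8, 14, 3, 29]
Tree (level-order array): [18, 4, 38, 2, 8, 21, None, None, 3, None, 14, None, 29]
Postorder traversal: [3, 2, 14, 8, 4, 29, 21, 38, 18]


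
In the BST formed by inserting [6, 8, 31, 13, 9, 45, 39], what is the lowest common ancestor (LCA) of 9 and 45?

Tree insertion order: [6, 8, 31, 13, 9, 45, 39]
Tree (level-order array): [6, None, 8, None, 31, 13, 45, 9, None, 39]
In a BST, the LCA of p=9, q=45 is the first node v on the
root-to-leaf path with p <= v <= q (go left if both < v, right if both > v).
Walk from root:
  at 6: both 9 and 45 > 6, go right
  at 8: both 9 and 45 > 8, go right
  at 31: 9 <= 31 <= 45, this is the LCA
LCA = 31


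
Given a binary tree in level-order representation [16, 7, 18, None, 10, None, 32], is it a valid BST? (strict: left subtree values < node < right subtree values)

Level-order array: [16, 7, 18, None, 10, None, 32]
Validate using subtree bounds (lo, hi): at each node, require lo < value < hi,
then recurse left with hi=value and right with lo=value.
Preorder trace (stopping at first violation):
  at node 16 with bounds (-inf, +inf): OK
  at node 7 with bounds (-inf, 16): OK
  at node 10 with bounds (7, 16): OK
  at node 18 with bounds (16, +inf): OK
  at node 32 with bounds (18, +inf): OK
No violation found at any node.
Result: Valid BST


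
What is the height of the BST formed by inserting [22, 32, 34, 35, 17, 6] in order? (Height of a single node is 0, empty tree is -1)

Insertion order: [22, 32, 34, 35, 17, 6]
Tree (level-order array): [22, 17, 32, 6, None, None, 34, None, None, None, 35]
Compute height bottom-up (empty subtree = -1):
  height(6) = 1 + max(-1, -1) = 0
  height(17) = 1 + max(0, -1) = 1
  height(35) = 1 + max(-1, -1) = 0
  height(34) = 1 + max(-1, 0) = 1
  height(32) = 1 + max(-1, 1) = 2
  height(22) = 1 + max(1, 2) = 3
Height = 3


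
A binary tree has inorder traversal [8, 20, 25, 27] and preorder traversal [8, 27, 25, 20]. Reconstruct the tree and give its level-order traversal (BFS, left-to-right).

Inorder:  [8, 20, 25, 27]
Preorder: [8, 27, 25, 20]
Algorithm: preorder visits root first, so consume preorder in order;
for each root, split the current inorder slice at that value into
left-subtree inorder and right-subtree inorder, then recurse.
Recursive splits:
  root=8; inorder splits into left=[], right=[20, 25, 27]
  root=27; inorder splits into left=[20, 25], right=[]
  root=25; inorder splits into left=[20], right=[]
  root=20; inorder splits into left=[], right=[]
Reconstructed level-order: [8, 27, 25, 20]


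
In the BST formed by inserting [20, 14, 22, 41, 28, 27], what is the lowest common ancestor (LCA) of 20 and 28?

Tree insertion order: [20, 14, 22, 41, 28, 27]
Tree (level-order array): [20, 14, 22, None, None, None, 41, 28, None, 27]
In a BST, the LCA of p=20, q=28 is the first node v on the
root-to-leaf path with p <= v <= q (go left if both < v, right if both > v).
Walk from root:
  at 20: 20 <= 20 <= 28, this is the LCA
LCA = 20


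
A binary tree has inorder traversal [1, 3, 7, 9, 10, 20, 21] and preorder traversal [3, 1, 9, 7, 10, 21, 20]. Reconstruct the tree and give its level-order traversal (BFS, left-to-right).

Inorder:  [1, 3, 7, 9, 10, 20, 21]
Preorder: [3, 1, 9, 7, 10, 21, 20]
Algorithm: preorder visits root first, so consume preorder in order;
for each root, split the current inorder slice at that value into
left-subtree inorder and right-subtree inorder, then recurse.
Recursive splits:
  root=3; inorder splits into left=[1], right=[7, 9, 10, 20, 21]
  root=1; inorder splits into left=[], right=[]
  root=9; inorder splits into left=[7], right=[10, 20, 21]
  root=7; inorder splits into left=[], right=[]
  root=10; inorder splits into left=[], right=[20, 21]
  root=21; inorder splits into left=[20], right=[]
  root=20; inorder splits into left=[], right=[]
Reconstructed level-order: [3, 1, 9, 7, 10, 21, 20]


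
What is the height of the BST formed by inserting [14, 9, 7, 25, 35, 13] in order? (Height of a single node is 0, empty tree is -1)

Insertion order: [14, 9, 7, 25, 35, 13]
Tree (level-order array): [14, 9, 25, 7, 13, None, 35]
Compute height bottom-up (empty subtree = -1):
  height(7) = 1 + max(-1, -1) = 0
  height(13) = 1 + max(-1, -1) = 0
  height(9) = 1 + max(0, 0) = 1
  height(35) = 1 + max(-1, -1) = 0
  height(25) = 1 + max(-1, 0) = 1
  height(14) = 1 + max(1, 1) = 2
Height = 2


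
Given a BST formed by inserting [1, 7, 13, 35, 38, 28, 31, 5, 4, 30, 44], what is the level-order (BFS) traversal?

Tree insertion order: [1, 7, 13, 35, 38, 28, 31, 5, 4, 30, 44]
Tree (level-order array): [1, None, 7, 5, 13, 4, None, None, 35, None, None, 28, 38, None, 31, None, 44, 30]
BFS from the root, enqueuing left then right child of each popped node:
  queue [1] -> pop 1, enqueue [7], visited so far: [1]
  queue [7] -> pop 7, enqueue [5, 13], visited so far: [1, 7]
  queue [5, 13] -> pop 5, enqueue [4], visited so far: [1, 7, 5]
  queue [13, 4] -> pop 13, enqueue [35], visited so far: [1, 7, 5, 13]
  queue [4, 35] -> pop 4, enqueue [none], visited so far: [1, 7, 5, 13, 4]
  queue [35] -> pop 35, enqueue [28, 38], visited so far: [1, 7, 5, 13, 4, 35]
  queue [28, 38] -> pop 28, enqueue [31], visited so far: [1, 7, 5, 13, 4, 35, 28]
  queue [38, 31] -> pop 38, enqueue [44], visited so far: [1, 7, 5, 13, 4, 35, 28, 38]
  queue [31, 44] -> pop 31, enqueue [30], visited so far: [1, 7, 5, 13, 4, 35, 28, 38, 31]
  queue [44, 30] -> pop 44, enqueue [none], visited so far: [1, 7, 5, 13, 4, 35, 28, 38, 31, 44]
  queue [30] -> pop 30, enqueue [none], visited so far: [1, 7, 5, 13, 4, 35, 28, 38, 31, 44, 30]
Result: [1, 7, 5, 13, 4, 35, 28, 38, 31, 44, 30]


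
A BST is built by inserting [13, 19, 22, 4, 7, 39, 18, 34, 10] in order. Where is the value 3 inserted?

Starting tree (level order): [13, 4, 19, None, 7, 18, 22, None, 10, None, None, None, 39, None, None, 34]
Insertion path: 13 -> 4
Result: insert 3 as left child of 4
Final tree (level order): [13, 4, 19, 3, 7, 18, 22, None, None, None, 10, None, None, None, 39, None, None, 34]


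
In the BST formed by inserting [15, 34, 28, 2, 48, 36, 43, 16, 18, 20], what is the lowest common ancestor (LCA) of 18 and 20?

Tree insertion order: [15, 34, 28, 2, 48, 36, 43, 16, 18, 20]
Tree (level-order array): [15, 2, 34, None, None, 28, 48, 16, None, 36, None, None, 18, None, 43, None, 20]
In a BST, the LCA of p=18, q=20 is the first node v on the
root-to-leaf path with p <= v <= q (go left if both < v, right if both > v).
Walk from root:
  at 15: both 18 and 20 > 15, go right
  at 34: both 18 and 20 < 34, go left
  at 28: both 18 and 20 < 28, go left
  at 16: both 18 and 20 > 16, go right
  at 18: 18 <= 18 <= 20, this is the LCA
LCA = 18


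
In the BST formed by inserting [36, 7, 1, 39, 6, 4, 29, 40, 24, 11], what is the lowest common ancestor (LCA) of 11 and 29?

Tree insertion order: [36, 7, 1, 39, 6, 4, 29, 40, 24, 11]
Tree (level-order array): [36, 7, 39, 1, 29, None, 40, None, 6, 24, None, None, None, 4, None, 11]
In a BST, the LCA of p=11, q=29 is the first node v on the
root-to-leaf path with p <= v <= q (go left if both < v, right if both > v).
Walk from root:
  at 36: both 11 and 29 < 36, go left
  at 7: both 11 and 29 > 7, go right
  at 29: 11 <= 29 <= 29, this is the LCA
LCA = 29


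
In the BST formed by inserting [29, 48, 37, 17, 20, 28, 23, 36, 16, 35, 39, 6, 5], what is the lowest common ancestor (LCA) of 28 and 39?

Tree insertion order: [29, 48, 37, 17, 20, 28, 23, 36, 16, 35, 39, 6, 5]
Tree (level-order array): [29, 17, 48, 16, 20, 37, None, 6, None, None, 28, 36, 39, 5, None, 23, None, 35]
In a BST, the LCA of p=28, q=39 is the first node v on the
root-to-leaf path with p <= v <= q (go left if both < v, right if both > v).
Walk from root:
  at 29: 28 <= 29 <= 39, this is the LCA
LCA = 29


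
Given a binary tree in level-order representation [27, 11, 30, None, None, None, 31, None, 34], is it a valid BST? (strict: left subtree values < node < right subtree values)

Level-order array: [27, 11, 30, None, None, None, 31, None, 34]
Validate using subtree bounds (lo, hi): at each node, require lo < value < hi,
then recurse left with hi=value and right with lo=value.
Preorder trace (stopping at first violation):
  at node 27 with bounds (-inf, +inf): OK
  at node 11 with bounds (-inf, 27): OK
  at node 30 with bounds (27, +inf): OK
  at node 31 with bounds (30, +inf): OK
  at node 34 with bounds (31, +inf): OK
No violation found at any node.
Result: Valid BST


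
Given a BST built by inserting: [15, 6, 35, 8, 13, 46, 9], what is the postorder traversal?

Tree insertion order: [15, 6, 35, 8, 13, 46, 9]
Tree (level-order array): [15, 6, 35, None, 8, None, 46, None, 13, None, None, 9]
Postorder traversal: [9, 13, 8, 6, 46, 35, 15]


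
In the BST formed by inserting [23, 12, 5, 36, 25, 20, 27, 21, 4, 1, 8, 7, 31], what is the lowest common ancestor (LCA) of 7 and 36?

Tree insertion order: [23, 12, 5, 36, 25, 20, 27, 21, 4, 1, 8, 7, 31]
Tree (level-order array): [23, 12, 36, 5, 20, 25, None, 4, 8, None, 21, None, 27, 1, None, 7, None, None, None, None, 31]
In a BST, the LCA of p=7, q=36 is the first node v on the
root-to-leaf path with p <= v <= q (go left if both < v, right if both > v).
Walk from root:
  at 23: 7 <= 23 <= 36, this is the LCA
LCA = 23


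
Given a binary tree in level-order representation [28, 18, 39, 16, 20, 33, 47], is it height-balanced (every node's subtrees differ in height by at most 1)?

Tree (level-order array): [28, 18, 39, 16, 20, 33, 47]
Definition: a tree is height-balanced if, at every node, |h(left) - h(right)| <= 1 (empty subtree has height -1).
Bottom-up per-node check:
  node 16: h_left=-1, h_right=-1, diff=0 [OK], height=0
  node 20: h_left=-1, h_right=-1, diff=0 [OK], height=0
  node 18: h_left=0, h_right=0, diff=0 [OK], height=1
  node 33: h_left=-1, h_right=-1, diff=0 [OK], height=0
  node 47: h_left=-1, h_right=-1, diff=0 [OK], height=0
  node 39: h_left=0, h_right=0, diff=0 [OK], height=1
  node 28: h_left=1, h_right=1, diff=0 [OK], height=2
All nodes satisfy the balance condition.
Result: Balanced


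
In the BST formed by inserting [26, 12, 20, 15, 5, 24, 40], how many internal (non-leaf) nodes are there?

Tree built from: [26, 12, 20, 15, 5, 24, 40]
Tree (level-order array): [26, 12, 40, 5, 20, None, None, None, None, 15, 24]
Rule: An internal node has at least one child.
Per-node child counts:
  node 26: 2 child(ren)
  node 12: 2 child(ren)
  node 5: 0 child(ren)
  node 20: 2 child(ren)
  node 15: 0 child(ren)
  node 24: 0 child(ren)
  node 40: 0 child(ren)
Matching nodes: [26, 12, 20]
Count of internal (non-leaf) nodes: 3


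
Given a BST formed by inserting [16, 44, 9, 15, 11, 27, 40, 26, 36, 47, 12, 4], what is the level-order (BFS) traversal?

Tree insertion order: [16, 44, 9, 15, 11, 27, 40, 26, 36, 47, 12, 4]
Tree (level-order array): [16, 9, 44, 4, 15, 27, 47, None, None, 11, None, 26, 40, None, None, None, 12, None, None, 36]
BFS from the root, enqueuing left then right child of each popped node:
  queue [16] -> pop 16, enqueue [9, 44], visited so far: [16]
  queue [9, 44] -> pop 9, enqueue [4, 15], visited so far: [16, 9]
  queue [44, 4, 15] -> pop 44, enqueue [27, 47], visited so far: [16, 9, 44]
  queue [4, 15, 27, 47] -> pop 4, enqueue [none], visited so far: [16, 9, 44, 4]
  queue [15, 27, 47] -> pop 15, enqueue [11], visited so far: [16, 9, 44, 4, 15]
  queue [27, 47, 11] -> pop 27, enqueue [26, 40], visited so far: [16, 9, 44, 4, 15, 27]
  queue [47, 11, 26, 40] -> pop 47, enqueue [none], visited so far: [16, 9, 44, 4, 15, 27, 47]
  queue [11, 26, 40] -> pop 11, enqueue [12], visited so far: [16, 9, 44, 4, 15, 27, 47, 11]
  queue [26, 40, 12] -> pop 26, enqueue [none], visited so far: [16, 9, 44, 4, 15, 27, 47, 11, 26]
  queue [40, 12] -> pop 40, enqueue [36], visited so far: [16, 9, 44, 4, 15, 27, 47, 11, 26, 40]
  queue [12, 36] -> pop 12, enqueue [none], visited so far: [16, 9, 44, 4, 15, 27, 47, 11, 26, 40, 12]
  queue [36] -> pop 36, enqueue [none], visited so far: [16, 9, 44, 4, 15, 27, 47, 11, 26, 40, 12, 36]
Result: [16, 9, 44, 4, 15, 27, 47, 11, 26, 40, 12, 36]


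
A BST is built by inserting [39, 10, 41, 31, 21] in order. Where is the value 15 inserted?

Starting tree (level order): [39, 10, 41, None, 31, None, None, 21]
Insertion path: 39 -> 10 -> 31 -> 21
Result: insert 15 as left child of 21
Final tree (level order): [39, 10, 41, None, 31, None, None, 21, None, 15]


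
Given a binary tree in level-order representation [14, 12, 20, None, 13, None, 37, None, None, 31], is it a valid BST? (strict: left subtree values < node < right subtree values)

Level-order array: [14, 12, 20, None, 13, None, 37, None, None, 31]
Validate using subtree bounds (lo, hi): at each node, require lo < value < hi,
then recurse left with hi=value and right with lo=value.
Preorder trace (stopping at first violation):
  at node 14 with bounds (-inf, +inf): OK
  at node 12 with bounds (-inf, 14): OK
  at node 13 with bounds (12, 14): OK
  at node 20 with bounds (14, +inf): OK
  at node 37 with bounds (20, +inf): OK
  at node 31 with bounds (20, 37): OK
No violation found at any node.
Result: Valid BST


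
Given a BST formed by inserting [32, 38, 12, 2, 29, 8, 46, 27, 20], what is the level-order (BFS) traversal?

Tree insertion order: [32, 38, 12, 2, 29, 8, 46, 27, 20]
Tree (level-order array): [32, 12, 38, 2, 29, None, 46, None, 8, 27, None, None, None, None, None, 20]
BFS from the root, enqueuing left then right child of each popped node:
  queue [32] -> pop 32, enqueue [12, 38], visited so far: [32]
  queue [12, 38] -> pop 12, enqueue [2, 29], visited so far: [32, 12]
  queue [38, 2, 29] -> pop 38, enqueue [46], visited so far: [32, 12, 38]
  queue [2, 29, 46] -> pop 2, enqueue [8], visited so far: [32, 12, 38, 2]
  queue [29, 46, 8] -> pop 29, enqueue [27], visited so far: [32, 12, 38, 2, 29]
  queue [46, 8, 27] -> pop 46, enqueue [none], visited so far: [32, 12, 38, 2, 29, 46]
  queue [8, 27] -> pop 8, enqueue [none], visited so far: [32, 12, 38, 2, 29, 46, 8]
  queue [27] -> pop 27, enqueue [20], visited so far: [32, 12, 38, 2, 29, 46, 8, 27]
  queue [20] -> pop 20, enqueue [none], visited so far: [32, 12, 38, 2, 29, 46, 8, 27, 20]
Result: [32, 12, 38, 2, 29, 46, 8, 27, 20]


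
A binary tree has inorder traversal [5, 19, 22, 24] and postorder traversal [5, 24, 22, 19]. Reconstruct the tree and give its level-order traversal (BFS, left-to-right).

Inorder:   [5, 19, 22, 24]
Postorder: [5, 24, 22, 19]
Algorithm: postorder visits root last, so walk postorder right-to-left;
each value is the root of the current inorder slice — split it at that
value, recurse on the right subtree first, then the left.
Recursive splits:
  root=19; inorder splits into left=[5], right=[22, 24]
  root=22; inorder splits into left=[], right=[24]
  root=24; inorder splits into left=[], right=[]
  root=5; inorder splits into left=[], right=[]
Reconstructed level-order: [19, 5, 22, 24]


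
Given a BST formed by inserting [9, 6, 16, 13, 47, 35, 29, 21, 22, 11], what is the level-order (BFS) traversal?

Tree insertion order: [9, 6, 16, 13, 47, 35, 29, 21, 22, 11]
Tree (level-order array): [9, 6, 16, None, None, 13, 47, 11, None, 35, None, None, None, 29, None, 21, None, None, 22]
BFS from the root, enqueuing left then right child of each popped node:
  queue [9] -> pop 9, enqueue [6, 16], visited so far: [9]
  queue [6, 16] -> pop 6, enqueue [none], visited so far: [9, 6]
  queue [16] -> pop 16, enqueue [13, 47], visited so far: [9, 6, 16]
  queue [13, 47] -> pop 13, enqueue [11], visited so far: [9, 6, 16, 13]
  queue [47, 11] -> pop 47, enqueue [35], visited so far: [9, 6, 16, 13, 47]
  queue [11, 35] -> pop 11, enqueue [none], visited so far: [9, 6, 16, 13, 47, 11]
  queue [35] -> pop 35, enqueue [29], visited so far: [9, 6, 16, 13, 47, 11, 35]
  queue [29] -> pop 29, enqueue [21], visited so far: [9, 6, 16, 13, 47, 11, 35, 29]
  queue [21] -> pop 21, enqueue [22], visited so far: [9, 6, 16, 13, 47, 11, 35, 29, 21]
  queue [22] -> pop 22, enqueue [none], visited so far: [9, 6, 16, 13, 47, 11, 35, 29, 21, 22]
Result: [9, 6, 16, 13, 47, 11, 35, 29, 21, 22]


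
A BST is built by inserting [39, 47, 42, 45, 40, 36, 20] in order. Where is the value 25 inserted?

Starting tree (level order): [39, 36, 47, 20, None, 42, None, None, None, 40, 45]
Insertion path: 39 -> 36 -> 20
Result: insert 25 as right child of 20
Final tree (level order): [39, 36, 47, 20, None, 42, None, None, 25, 40, 45]


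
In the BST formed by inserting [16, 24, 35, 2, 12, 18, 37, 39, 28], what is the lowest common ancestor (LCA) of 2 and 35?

Tree insertion order: [16, 24, 35, 2, 12, 18, 37, 39, 28]
Tree (level-order array): [16, 2, 24, None, 12, 18, 35, None, None, None, None, 28, 37, None, None, None, 39]
In a BST, the LCA of p=2, q=35 is the first node v on the
root-to-leaf path with p <= v <= q (go left if both < v, right if both > v).
Walk from root:
  at 16: 2 <= 16 <= 35, this is the LCA
LCA = 16


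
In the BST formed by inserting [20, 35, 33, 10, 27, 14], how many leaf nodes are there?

Tree built from: [20, 35, 33, 10, 27, 14]
Tree (level-order array): [20, 10, 35, None, 14, 33, None, None, None, 27]
Rule: A leaf has 0 children.
Per-node child counts:
  node 20: 2 child(ren)
  node 10: 1 child(ren)
  node 14: 0 child(ren)
  node 35: 1 child(ren)
  node 33: 1 child(ren)
  node 27: 0 child(ren)
Matching nodes: [14, 27]
Count of leaf nodes: 2


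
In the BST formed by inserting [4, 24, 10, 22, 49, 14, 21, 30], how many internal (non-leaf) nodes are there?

Tree built from: [4, 24, 10, 22, 49, 14, 21, 30]
Tree (level-order array): [4, None, 24, 10, 49, None, 22, 30, None, 14, None, None, None, None, 21]
Rule: An internal node has at least one child.
Per-node child counts:
  node 4: 1 child(ren)
  node 24: 2 child(ren)
  node 10: 1 child(ren)
  node 22: 1 child(ren)
  node 14: 1 child(ren)
  node 21: 0 child(ren)
  node 49: 1 child(ren)
  node 30: 0 child(ren)
Matching nodes: [4, 24, 10, 22, 14, 49]
Count of internal (non-leaf) nodes: 6


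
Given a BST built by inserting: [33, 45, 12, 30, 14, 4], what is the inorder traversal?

Tree insertion order: [33, 45, 12, 30, 14, 4]
Tree (level-order array): [33, 12, 45, 4, 30, None, None, None, None, 14]
Inorder traversal: [4, 12, 14, 30, 33, 45]


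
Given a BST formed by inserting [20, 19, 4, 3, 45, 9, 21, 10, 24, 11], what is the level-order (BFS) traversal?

Tree insertion order: [20, 19, 4, 3, 45, 9, 21, 10, 24, 11]
Tree (level-order array): [20, 19, 45, 4, None, 21, None, 3, 9, None, 24, None, None, None, 10, None, None, None, 11]
BFS from the root, enqueuing left then right child of each popped node:
  queue [20] -> pop 20, enqueue [19, 45], visited so far: [20]
  queue [19, 45] -> pop 19, enqueue [4], visited so far: [20, 19]
  queue [45, 4] -> pop 45, enqueue [21], visited so far: [20, 19, 45]
  queue [4, 21] -> pop 4, enqueue [3, 9], visited so far: [20, 19, 45, 4]
  queue [21, 3, 9] -> pop 21, enqueue [24], visited so far: [20, 19, 45, 4, 21]
  queue [3, 9, 24] -> pop 3, enqueue [none], visited so far: [20, 19, 45, 4, 21, 3]
  queue [9, 24] -> pop 9, enqueue [10], visited so far: [20, 19, 45, 4, 21, 3, 9]
  queue [24, 10] -> pop 24, enqueue [none], visited so far: [20, 19, 45, 4, 21, 3, 9, 24]
  queue [10] -> pop 10, enqueue [11], visited so far: [20, 19, 45, 4, 21, 3, 9, 24, 10]
  queue [11] -> pop 11, enqueue [none], visited so far: [20, 19, 45, 4, 21, 3, 9, 24, 10, 11]
Result: [20, 19, 45, 4, 21, 3, 9, 24, 10, 11]


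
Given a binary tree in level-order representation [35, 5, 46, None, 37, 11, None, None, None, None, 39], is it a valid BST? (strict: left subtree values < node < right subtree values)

Level-order array: [35, 5, 46, None, 37, 11, None, None, None, None, 39]
Validate using subtree bounds (lo, hi): at each node, require lo < value < hi,
then recurse left with hi=value and right with lo=value.
Preorder trace (stopping at first violation):
  at node 35 with bounds (-inf, +inf): OK
  at node 5 with bounds (-inf, 35): OK
  at node 37 with bounds (5, 35): VIOLATION
Node 37 violates its bound: not (5 < 37 < 35).
Result: Not a valid BST


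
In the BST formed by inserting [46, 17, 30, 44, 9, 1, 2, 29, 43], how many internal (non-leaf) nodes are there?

Tree built from: [46, 17, 30, 44, 9, 1, 2, 29, 43]
Tree (level-order array): [46, 17, None, 9, 30, 1, None, 29, 44, None, 2, None, None, 43]
Rule: An internal node has at least one child.
Per-node child counts:
  node 46: 1 child(ren)
  node 17: 2 child(ren)
  node 9: 1 child(ren)
  node 1: 1 child(ren)
  node 2: 0 child(ren)
  node 30: 2 child(ren)
  node 29: 0 child(ren)
  node 44: 1 child(ren)
  node 43: 0 child(ren)
Matching nodes: [46, 17, 9, 1, 30, 44]
Count of internal (non-leaf) nodes: 6


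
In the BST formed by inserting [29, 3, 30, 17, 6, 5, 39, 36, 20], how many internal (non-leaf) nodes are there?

Tree built from: [29, 3, 30, 17, 6, 5, 39, 36, 20]
Tree (level-order array): [29, 3, 30, None, 17, None, 39, 6, 20, 36, None, 5]
Rule: An internal node has at least one child.
Per-node child counts:
  node 29: 2 child(ren)
  node 3: 1 child(ren)
  node 17: 2 child(ren)
  node 6: 1 child(ren)
  node 5: 0 child(ren)
  node 20: 0 child(ren)
  node 30: 1 child(ren)
  node 39: 1 child(ren)
  node 36: 0 child(ren)
Matching nodes: [29, 3, 17, 6, 30, 39]
Count of internal (non-leaf) nodes: 6


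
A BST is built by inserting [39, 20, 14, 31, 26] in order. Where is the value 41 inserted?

Starting tree (level order): [39, 20, None, 14, 31, None, None, 26]
Insertion path: 39
Result: insert 41 as right child of 39
Final tree (level order): [39, 20, 41, 14, 31, None, None, None, None, 26]


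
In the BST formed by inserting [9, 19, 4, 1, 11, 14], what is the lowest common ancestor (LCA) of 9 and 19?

Tree insertion order: [9, 19, 4, 1, 11, 14]
Tree (level-order array): [9, 4, 19, 1, None, 11, None, None, None, None, 14]
In a BST, the LCA of p=9, q=19 is the first node v on the
root-to-leaf path with p <= v <= q (go left if both < v, right if both > v).
Walk from root:
  at 9: 9 <= 9 <= 19, this is the LCA
LCA = 9


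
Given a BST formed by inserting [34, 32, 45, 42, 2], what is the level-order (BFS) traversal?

Tree insertion order: [34, 32, 45, 42, 2]
Tree (level-order array): [34, 32, 45, 2, None, 42]
BFS from the root, enqueuing left then right child of each popped node:
  queue [34] -> pop 34, enqueue [32, 45], visited so far: [34]
  queue [32, 45] -> pop 32, enqueue [2], visited so far: [34, 32]
  queue [45, 2] -> pop 45, enqueue [42], visited so far: [34, 32, 45]
  queue [2, 42] -> pop 2, enqueue [none], visited so far: [34, 32, 45, 2]
  queue [42] -> pop 42, enqueue [none], visited so far: [34, 32, 45, 2, 42]
Result: [34, 32, 45, 2, 42]


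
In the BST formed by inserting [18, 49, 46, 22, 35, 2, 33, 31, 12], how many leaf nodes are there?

Tree built from: [18, 49, 46, 22, 35, 2, 33, 31, 12]
Tree (level-order array): [18, 2, 49, None, 12, 46, None, None, None, 22, None, None, 35, 33, None, 31]
Rule: A leaf has 0 children.
Per-node child counts:
  node 18: 2 child(ren)
  node 2: 1 child(ren)
  node 12: 0 child(ren)
  node 49: 1 child(ren)
  node 46: 1 child(ren)
  node 22: 1 child(ren)
  node 35: 1 child(ren)
  node 33: 1 child(ren)
  node 31: 0 child(ren)
Matching nodes: [12, 31]
Count of leaf nodes: 2


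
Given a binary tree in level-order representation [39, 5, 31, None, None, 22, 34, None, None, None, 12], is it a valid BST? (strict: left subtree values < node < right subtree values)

Level-order array: [39, 5, 31, None, None, 22, 34, None, None, None, 12]
Validate using subtree bounds (lo, hi): at each node, require lo < value < hi,
then recurse left with hi=value and right with lo=value.
Preorder trace (stopping at first violation):
  at node 39 with bounds (-inf, +inf): OK
  at node 5 with bounds (-inf, 39): OK
  at node 31 with bounds (39, +inf): VIOLATION
Node 31 violates its bound: not (39 < 31 < +inf).
Result: Not a valid BST


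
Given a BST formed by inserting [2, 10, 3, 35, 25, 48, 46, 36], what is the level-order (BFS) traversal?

Tree insertion order: [2, 10, 3, 35, 25, 48, 46, 36]
Tree (level-order array): [2, None, 10, 3, 35, None, None, 25, 48, None, None, 46, None, 36]
BFS from the root, enqueuing left then right child of each popped node:
  queue [2] -> pop 2, enqueue [10], visited so far: [2]
  queue [10] -> pop 10, enqueue [3, 35], visited so far: [2, 10]
  queue [3, 35] -> pop 3, enqueue [none], visited so far: [2, 10, 3]
  queue [35] -> pop 35, enqueue [25, 48], visited so far: [2, 10, 3, 35]
  queue [25, 48] -> pop 25, enqueue [none], visited so far: [2, 10, 3, 35, 25]
  queue [48] -> pop 48, enqueue [46], visited so far: [2, 10, 3, 35, 25, 48]
  queue [46] -> pop 46, enqueue [36], visited so far: [2, 10, 3, 35, 25, 48, 46]
  queue [36] -> pop 36, enqueue [none], visited so far: [2, 10, 3, 35, 25, 48, 46, 36]
Result: [2, 10, 3, 35, 25, 48, 46, 36]
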